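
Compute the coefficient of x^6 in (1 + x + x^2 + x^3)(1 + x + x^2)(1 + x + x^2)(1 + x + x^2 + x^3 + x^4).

(1 + x + x^2 + x^3) has coefficients 1,1,1,1 for degrees 0…3.
(1 + x + x^2) has coefficients 1,1,1,0,0,0,0 for degrees 0…6.
Multiplying by (1 + x + x^2) gives running coefficients 1,2,3,2,1,0,0 for degrees 0…6.
Finally multiplying by (1 + x + x^2 + x^3 + x^4), the product of all factors after the first has coefficients 1,3,6,8,9,8,6 for degrees 0…6.
[x^6] = 1·6 + 1·8 + 1·9 + 1·8 = 31.

31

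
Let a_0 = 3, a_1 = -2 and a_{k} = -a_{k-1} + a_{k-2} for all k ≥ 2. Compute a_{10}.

212

The ordinary generating function has denominator 1 + z - z^2.
Iterating the recurrence: a_0,…,a_{10} = 3, -2, 5, -7, 12, -19, 31, -50, 81, -131, 212.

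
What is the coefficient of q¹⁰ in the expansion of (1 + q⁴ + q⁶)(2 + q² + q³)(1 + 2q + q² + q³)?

4

(1 + q⁴ + q⁶) has coefficients 1,0,0,0,1,0,1 for degrees 0…6.
(2 + q² + q³) has coefficients 2,0,1,1,0,0,0,0,0,0,0 for degrees 0…10.
Finally multiplying by (1 + 2q + q² + q³), the product of all factors after the first has coefficients 2,4,3,5,3,2,1,0,0,0,0 for degrees 0…10.
[q¹⁰] = 1·0 + 1·1 + 1·3 = 4.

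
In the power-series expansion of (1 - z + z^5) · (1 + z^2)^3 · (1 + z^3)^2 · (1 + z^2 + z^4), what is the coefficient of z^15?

(1 - z + z^5) has coefficients 1,-1,0,0,0,1 for degrees 0…5.
(1 + z^2)^3 has coefficients 1,0,3,0,3,0,1,0,0,0,0,0,0,0,0,0 for degrees 0…15.
Multiplying by (1 + z^3)^2 gives running coefficients 1,0,3,2,3,6,2,6,3,2,3,0,1,0,0,0 for degrees 0…15.
Finally multiplying by (1 + z^2 + z^4), the product of all factors after the first has coefficients 1,0,4,2,7,8,8,14,8,14,8,8,7,2,4,0 for degrees 0…15.
[z^15] = 1·0 − 1·4 + 1·8 = 4.

4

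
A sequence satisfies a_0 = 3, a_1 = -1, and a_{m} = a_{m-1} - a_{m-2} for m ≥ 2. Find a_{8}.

The ordinary generating function has denominator 1 - q + q^2.
Iterating the recurrence: a_0,…,a_{8} = 3, -1, -4, -3, 1, 4, 3, -1, -4.

-4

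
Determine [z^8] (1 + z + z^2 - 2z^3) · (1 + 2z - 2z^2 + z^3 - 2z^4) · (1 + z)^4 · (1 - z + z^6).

39

(1 + z + z^2 - 2z^3) has coefficients 1,1,1,-2 for degrees 0…3.
(1 + 2z - 2z^2 + z^3 - 2z^4) has coefficients 1,2,-2,1,-2,0,0,0,0 for degrees 0…8.
Multiplying by (1 + z)^4 gives running coefficients 1,6,12,9,-1,-8,-10,-7,-2 for degrees 0…8.
Finally multiplying by (1 - z + z^6), the product of all factors after the first has coefficients 1,5,6,-3,-10,-7,-1,9,17 for degrees 0…8.
[z^8] = 1·17 + 1·9 + 1·(-1) − 2·(-7) = 39.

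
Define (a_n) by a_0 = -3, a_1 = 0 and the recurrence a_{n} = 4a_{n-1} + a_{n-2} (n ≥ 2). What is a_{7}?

-3876

The ordinary generating function has denominator 1 - 4x - x^2.
Iterating the recurrence: a_0,…,a_{7} = -3, 0, -3, -12, -51, -216, -915, -3876.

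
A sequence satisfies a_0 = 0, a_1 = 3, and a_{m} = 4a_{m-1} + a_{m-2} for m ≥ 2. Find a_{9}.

The ordinary generating function has denominator 1 - 4q - q^2.
Iterating the recurrence: a_0,…,a_{9} = 0, 3, 12, 51, 216, 915, 3876, 16419, 69552, 294627.

294627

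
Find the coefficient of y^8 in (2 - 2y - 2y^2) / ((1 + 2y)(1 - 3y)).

The denominator gives the recurrence a_n = a_(n−1) + 6a_(n−2) for n ≥ 3; the numerator fixes a_0 = 2, a_1 = 0, a_2 = 10.
Iterating: 2, 0, 10, 10, 70, 130, 550, 1330, 4630, so a_8 = 4630.

4630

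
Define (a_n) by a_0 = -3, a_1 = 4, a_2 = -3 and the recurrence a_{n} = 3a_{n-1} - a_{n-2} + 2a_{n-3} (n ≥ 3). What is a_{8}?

The ordinary generating function has denominator 1 - 3x + x^2 - 2x^3.
Iterating the recurrence: a_0,…,a_{8} = -3, 4, -3, -19, -46, -125, -367, -1068, -3087.

-3087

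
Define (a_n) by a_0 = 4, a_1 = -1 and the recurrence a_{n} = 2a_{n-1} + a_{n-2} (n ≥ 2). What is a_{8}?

The ordinary generating function has denominator 1 - 2z - z^2.
Iterating the recurrence: a_0,…,a_{8} = 4, -1, 2, 3, 8, 19, 46, 111, 268.

268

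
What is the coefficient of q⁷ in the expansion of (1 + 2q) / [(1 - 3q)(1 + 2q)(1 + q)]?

1640

Partial fractions give a closed form: a_n = (3/4)·3^n + (1/4)·(-1)^n.
At n = 7: a_7 = 1640.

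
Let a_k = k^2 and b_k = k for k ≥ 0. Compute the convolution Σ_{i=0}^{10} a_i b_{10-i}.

Write out a_i and b_{10-i} for i = 0,…,10 and sum the products.
Σ = 0·10 + 1·9 + 4·8 + 9·7 + 16·6 + 25·5 + 36·4 + 49·3 + 64·2 + 81·1 + 100·0 = 825.

825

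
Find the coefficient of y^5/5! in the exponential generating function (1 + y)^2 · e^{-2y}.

The EGF product rule gives c_5 = Σ_{k_1+k_2=5} C(5; k_1,k_2) · ∏ g_i(k_i), where (1+y)^2 gives the falling factorial (2)_k; e^{-2y} gives (-2)^k.
g_1(k) for k = 0…5: 1, 2, 2, 0, 0, 0.
g_2(k) for k = 0…5: 1, -2, 4, -8, 16, -32.
c_5 = Σ_k C(5,k)·g_1(k)·g_2(5−k) = 1·1·(-32) + 5·2·16 + 10·2·(-8) = −32 + 160 − 160 = -32.

-32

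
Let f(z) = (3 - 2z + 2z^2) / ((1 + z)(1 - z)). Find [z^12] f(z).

5

The denominator gives the recurrence a_n = a_(n−2) for n ≥ 3; the numerator fixes a_0 = 3, a_1 = -2, a_2 = 5.
Iterating: 3, -2, 5, -2, 5, -2, 5, -2, 5, -2, 5, -2, 5, so a_12 = 5.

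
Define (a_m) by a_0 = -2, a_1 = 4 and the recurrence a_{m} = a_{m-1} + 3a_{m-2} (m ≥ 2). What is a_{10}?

1588

The ordinary generating function has denominator 1 - t - 3t^2.
Iterating the recurrence: a_0,…,a_{10} = -2, 4, -2, 10, 4, 34, 46, 148, 286, 730, 1588.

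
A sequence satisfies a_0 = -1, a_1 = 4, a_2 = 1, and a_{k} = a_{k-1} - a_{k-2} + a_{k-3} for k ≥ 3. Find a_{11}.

-4

The ordinary generating function has denominator 1 - y + y^2 - y^3.
Iterating the recurrence: a_0,…,a_{11} = -1, 4, 1, -4, -1, 4, 1, -4, -1, 4, 1, -4.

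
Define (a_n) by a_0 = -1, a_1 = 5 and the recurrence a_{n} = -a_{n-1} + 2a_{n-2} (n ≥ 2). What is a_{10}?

-2047

The ordinary generating function has denominator 1 + t - 2t^2.
Iterating the recurrence: a_0,…,a_{10} = -1, 5, -7, 17, -31, 65, -127, 257, -511, 1025, -2047.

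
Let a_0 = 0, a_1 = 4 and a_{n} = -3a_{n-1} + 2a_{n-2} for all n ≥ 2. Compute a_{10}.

The ordinary generating function has denominator 1 + 3q - 2q^2.
Iterating the recurrence: a_0,…,a_{10} = 0, 4, -12, 44, -156, 556, -1980, 7052, -25116, 89452, -318588.

-318588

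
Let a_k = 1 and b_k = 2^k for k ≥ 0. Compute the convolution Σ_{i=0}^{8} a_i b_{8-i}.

Write out a_i and b_{8-i} for i = 0,…,8 and sum the products.
Σ = 1·256 + 1·128 + 1·64 + 1·32 + 1·16 + 1·8 + 1·4 + 1·2 + 1·1 = 511.

511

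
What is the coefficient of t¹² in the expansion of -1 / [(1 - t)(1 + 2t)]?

The denominator gives the recurrence a_n = −a_(n−1) + 2a_(n−2) for n ≥ 2; the numerator fixes a_0 = -1, a_1 = 1.
Iterating: -1, 1, -3, 5, -11, 21, -43, 85, -171, 341, -683, 1365, -2731, so a_12 = -2731.

-2731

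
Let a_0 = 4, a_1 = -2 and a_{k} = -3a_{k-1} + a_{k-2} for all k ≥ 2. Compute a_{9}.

-41648

The ordinary generating function has denominator 1 + 3t - t^2.
Iterating the recurrence: a_0,…,a_{9} = 4, -2, 10, -32, 106, -350, 1156, -3818, 12610, -41648.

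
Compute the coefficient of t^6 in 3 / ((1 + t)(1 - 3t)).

Partial fractions give a closed form: a_n = (3/4)·(-1)^n + (9/4)·3^n.
At n = 6: a_6 = 1641.

1641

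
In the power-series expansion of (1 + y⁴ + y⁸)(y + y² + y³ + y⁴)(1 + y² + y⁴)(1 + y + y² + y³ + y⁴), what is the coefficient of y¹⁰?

(1 + y⁴ + y⁸) has coefficients 1,0,0,0,1,0,0,0,1 for degrees 0…8.
(y + y² + y³ + y⁴) has coefficients 0,1,1,1,1,0,0,0,0,0,0 for degrees 0…10.
Multiplying by (1 + y² + y⁴) gives running coefficients 0,1,1,2,2,2,2,1,1,0,0 for degrees 0…10.
Finally multiplying by (1 + y + y² + y³ + y⁴), the product of all factors after the first has coefficients 0,1,2,4,6,8,9,9,8,6,4 for degrees 0…10.
[y¹⁰] = 1·4 + 1·9 + 1·2 = 15.

15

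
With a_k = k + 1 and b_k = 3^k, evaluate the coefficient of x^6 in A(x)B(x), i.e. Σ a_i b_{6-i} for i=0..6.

1636

This is [x^6] in the product of the two ordinary generating functions.
Σ = 1·729 + 2·243 + 3·81 + 4·27 + 5·9 + 6·3 + 7·1 = 1636.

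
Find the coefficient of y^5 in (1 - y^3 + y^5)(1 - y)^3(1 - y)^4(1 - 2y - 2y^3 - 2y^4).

(1 - y^3 + y^5) has coefficients 1,0,0,-1,0,1 for degrees 0…5.
(1 - y)^3 has coefficients 1,-3,3,-1,0,0 for degrees 0…5.
Multiplying by (1 - y)^4 gives running coefficients 1,-7,21,-35,35,-21 for degrees 0…5.
Finally multiplying by (1 - 2y - 2y^3 - 2y^4), the product of all factors after the first has coefficients 1,-9,35,-79,117,-119 for degrees 0…5.
[y^5] = 1·(-119) − 1·35 + 1·1 = -153.

-153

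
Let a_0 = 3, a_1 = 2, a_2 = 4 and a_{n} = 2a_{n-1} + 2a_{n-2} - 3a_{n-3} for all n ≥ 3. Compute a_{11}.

The ordinary generating function has denominator 1 - 2z - 2z^2 + 3z^3.
Iterating the recurrence: a_0,…,a_{11} = 3, 2, 4, 3, 8, 10, 27, 50, 124, 267, 632, 1426.

1426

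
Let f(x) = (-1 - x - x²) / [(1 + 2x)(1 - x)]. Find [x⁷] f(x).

The denominator gives the recurrence a_n = −a_(n−1) + 2a_(n−2) for n ≥ 3; the numerator fixes a_0 = -1, a_1 = 0, a_2 = -3.
Iterating: -1, 0, -3, 3, -9, 15, -33, 63, so a_7 = 63.

63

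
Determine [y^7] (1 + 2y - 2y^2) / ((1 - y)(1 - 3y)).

The denominator gives the recurrence a_n = 4a_(n−1) − 3a_(n−2) for n ≥ 3; the numerator fixes a_0 = 1, a_1 = 6, a_2 = 19.
Iterating: 1, 6, 19, 58, 175, 526, 1579, 4738, so a_7 = 4738.

4738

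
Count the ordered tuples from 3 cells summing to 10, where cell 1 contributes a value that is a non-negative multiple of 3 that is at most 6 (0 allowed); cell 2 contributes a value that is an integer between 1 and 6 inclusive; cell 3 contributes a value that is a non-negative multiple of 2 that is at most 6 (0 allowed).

7

The generating function for the choices is (1 + t^3 + t^6)·(t + t^2 + t^3 + t^4 + t^5 + t^6)·(1 + t^2 + t^4 + t^6); the count is [t^10].
(1 + t^3 + t^6) has coefficients 1,0,0,1,0,0,1 for degrees 0…6.
(t + t^2 + t^3 + t^4 + t^5 + t^6) has coefficients 0,1,1,1,1,1,1,0,0,0,0 for degrees 0…10.
Finally multiplying by (1 + t^2 + t^4 + t^6), the product of all factors after the first has coefficients 0,1,1,2,2,3,3,3,3,2,2 for degrees 0…10.
[t^10] = 1·2 + 1·3 + 1·2 = 7.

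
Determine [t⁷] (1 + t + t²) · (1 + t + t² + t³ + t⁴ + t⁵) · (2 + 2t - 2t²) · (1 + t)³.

(1 + t + t²) has coefficients 1,1,1 for degrees 0…2.
(1 + t + t² + t³ + t⁴ + t⁵) has coefficients 1,1,1,1,1,1,0,0 for degrees 0…7.
Multiplying by (2 + 2t - 2t²) gives running coefficients 2,4,2,2,2,2,0,-2 for degrees 0…7.
Finally multiplying by (1 + t)³, the product of all factors after the first has coefficients 2,10,20,22,18,16,14,6 for degrees 0…7.
[t⁷] = 1·6 + 1·14 + 1·16 = 36.

36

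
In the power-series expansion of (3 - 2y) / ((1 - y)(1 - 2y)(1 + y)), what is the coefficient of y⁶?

The denominator gives the recurrence a_n = 2a_(n−1) + a_(n−2) − 2a_(n−3) for n ≥ 3; the numerator fixes a_0 = 3, a_1 = 4, a_2 = 11.
Iterating: 3, 4, 11, 20, 43, 84, 171, so a_6 = 171.

171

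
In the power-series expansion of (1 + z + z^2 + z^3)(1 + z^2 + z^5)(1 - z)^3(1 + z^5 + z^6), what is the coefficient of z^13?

2

(1 + z + z^2 + z^3) has coefficients 1,1,1,1 for degrees 0…3.
(1 + z^2 + z^5) has coefficients 1,0,1,0,0,1,0,0,0,0,0,0,0,0 for degrees 0…13.
Multiplying by (1 - z)^3 gives running coefficients 1,-3,4,-4,3,0,-3,3,-1,0,0,0,0,0 for degrees 0…13.
Finally multiplying by (1 + z^5 + z^6), the product of all factors after the first has coefficients 1,-3,4,-4,3,1,-5,4,-1,-1,3,-3,0,2 for degrees 0…13.
[z^13] = 1·2 + 1·0 + 1·(-3) + 1·3 = 2.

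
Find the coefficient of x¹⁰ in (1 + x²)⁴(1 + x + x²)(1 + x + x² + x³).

(1 + x²)⁴ has coefficients 1,0,4,0,6,0,4,0,1 for degrees 0…8.
(1 + x + x²) has coefficients 1,1,1,0,0,0,0,0,0,0,0 for degrees 0…10.
Finally multiplying by (1 + x + x² + x³), the product of all factors after the first has coefficients 1,2,3,3,2,1,0,0,0,0,0 for degrees 0…10.
[x¹⁰] = 1·0 + 4·0 + 6·0 + 4·2 + 1·3 = 11.

11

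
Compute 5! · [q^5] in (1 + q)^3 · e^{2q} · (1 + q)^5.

The EGF product rule gives c_5 = Σ_{k_1+k_2+k_3=5} C(5; k_1,k_2,k_3) · ∏ g_i(k_i), where (1+q)^3 gives the falling factorial (3)_k; e^{2q} gives (2)^k; (1+q)^5 gives the falling factorial (5)_k.
g_1(k) for k = 0…5: 1, 3, 6, 6, 0, 0.
g_2(k) for k = 0…5: 1, 2, 4, 8, 16, 32.
g_3(k) for k = 0…5: 1, 5, 20, 60, 120, 120.
First combine the last two factors: h(k) = Σ_j C(k,j)·g_2(j)·g_3(k−j) for k = 0…5: 1, 7, 44, 248, 1256, 5752.
c_5 = Σ_k C(5,k)·g_1(k)·h(5−k) = 1·1·5752 + 5·3·1256 + 10·6·248 + 10·6·44 = 5752 + 18840 + 14880 + 2640 = 42112.

42112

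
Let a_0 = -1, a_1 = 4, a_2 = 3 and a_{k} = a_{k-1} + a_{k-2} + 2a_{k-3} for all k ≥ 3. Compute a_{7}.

112

The ordinary generating function has denominator 1 - x - x^2 - 2x^3.
Iterating the recurrence: a_0,…,a_{7} = -1, 4, 3, 5, 16, 27, 53, 112.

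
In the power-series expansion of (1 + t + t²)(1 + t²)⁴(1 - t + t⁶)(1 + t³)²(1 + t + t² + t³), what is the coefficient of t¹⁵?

76

(1 + t + t²) has coefficients 1,1,1 for degrees 0…2.
(1 + t²)⁴ has coefficients 1,0,4,0,6,0,4,0,1,0,0,0,0,0,0,0 for degrees 0…15.
Multiplying by (1 - t + t⁶) gives running coefficients 1,-1,4,-4,6,-6,5,-4,5,-1,6,0,4,0,1,0 for degrees 0…15.
Multiplying by (1 + t³)² gives running coefficients 1,-1,4,-2,4,2,-2,7,-3,5,4,4,7,8,6,7 for degrees 0…15.
Finally multiplying by (1 + t + t² + t³), the product of all factors after the first has coefficients 1,0,4,2,5,8,2,11,4,7,13,10,20,23,25,28 for degrees 0…15.
[t¹⁵] = 1·28 + 1·25 + 1·23 = 76.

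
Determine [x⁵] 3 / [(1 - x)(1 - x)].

The denominator gives the recurrence a_n = 2a_(n−1) − a_(n−2) for n ≥ 2; the numerator fixes a_0 = 3, a_1 = 6.
Iterating: 3, 6, 9, 12, 15, 18, so a_5 = 18.

18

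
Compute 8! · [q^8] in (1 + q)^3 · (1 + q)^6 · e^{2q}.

21241984

The EGF product rule gives c_8 = Σ_{k_1+k_2+k_3=8} C(8; k_1,k_2,k_3) · ∏ g_i(k_i), where (1+q)^3 gives the falling factorial (3)_k; (1+q)^6 gives the falling factorial (6)_k; e^{2q} gives (2)^k.
g_1(k) for k = 0…8: 1, 3, 6, 6, 0, 0, 0, 0, 0.
g_2(k) for k = 0…8: 1, 6, 30, 120, 360, 720, 720, 0, 0.
g_3(k) for k = 0…8: 1, 2, 4, 8, 16, 32, 64, 128, 256.
First combine the last two factors: h(k) = Σ_j C(k,j)·g_2(j)·g_3(k−j) for k = 0…8: 1, 8, 58, 380, 2248, 12032, 58576, 261536, 1081600.
c_8 = Σ_k C(8,k)·g_1(k)·h(8−k) = 1·1·1081600 + 8·3·261536 + 28·6·58576 + 56·6·12032 = 1081600 + 6276864 + 9840768 + 4042752 = 21241984.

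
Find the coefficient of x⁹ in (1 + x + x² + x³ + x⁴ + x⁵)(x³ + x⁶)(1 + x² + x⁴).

4

(1 + x + x² + x³ + x⁴ + x⁵) has coefficients 1,1,1,1,1,1 for degrees 0…5.
(x³ + x⁶) has coefficients 0,0,0,1,0,0,1,0,0,0 for degrees 0…9.
Finally multiplying by (1 + x² + x⁴), the product of all factors after the first has coefficients 0,0,0,1,0,1,1,1,1,0 for degrees 0…9.
[x⁹] = 1·0 + 1·1 + 1·1 + 1·1 + 1·1 + 1·0 = 4.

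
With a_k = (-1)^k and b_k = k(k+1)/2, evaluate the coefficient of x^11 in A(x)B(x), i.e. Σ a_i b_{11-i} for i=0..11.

36

This is [x^11] in the product of the two ordinary generating functions.
Σ = 1·66 − 1·55 + 1·45 − 1·36 + 1·28 − 1·21 + 1·15 − 1·10 + 1·6 − 1·3 + 1·1 − 1·0 = 36.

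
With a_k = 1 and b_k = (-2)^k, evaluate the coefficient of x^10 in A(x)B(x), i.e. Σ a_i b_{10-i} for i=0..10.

683

Write out a_i and b_{10-i} for i = 0,…,10 and sum the products.
Σ = 1·1024 + 1·(-512) + 1·256 + 1·(-128) + 1·64 + 1·(-32) + 1·16 + 1·(-8) + 1·4 + 1·(-2) + 1·1 = 683.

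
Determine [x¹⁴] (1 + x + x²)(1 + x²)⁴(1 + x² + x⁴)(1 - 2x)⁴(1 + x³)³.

6

(1 + x + x²) has coefficients 1,1,1 for degrees 0…2.
(1 + x²)⁴ has coefficients 1,0,4,0,6,0,4,0,1,0,0,0,0,0,0 for degrees 0…14.
Multiplying by (1 + x² + x⁴) gives running coefficients 1,0,5,0,11,0,14,0,11,0,5,0,1,0,0 for degrees 0…14.
Multiplying by (1 - 2x)⁴ gives running coefficients 1,-8,29,-72,147,-248,358,-464,523,-536,493,-392,297,-168,104 for degrees 0…14.
Finally multiplying by (1 + x³)³, the product of all factors after the first has coefficients 1,-8,29,-69,123,-161,145,-47,-134,323,-466,462,-309,66,249 for degrees 0…14.
[x¹⁴] = 1·249 + 1·66 + 1·(-309) = 6.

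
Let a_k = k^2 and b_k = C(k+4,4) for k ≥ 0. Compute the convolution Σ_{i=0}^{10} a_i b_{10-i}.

This is [x^10] in the product of the two ordinary generating functions.
Σ = 0·1001 + 1·715 + 4·495 + 9·330 + 16·210 + 25·126 + 36·70 + 49·35 + 64·15 + 81·5 + 100·1 = 17875.

17875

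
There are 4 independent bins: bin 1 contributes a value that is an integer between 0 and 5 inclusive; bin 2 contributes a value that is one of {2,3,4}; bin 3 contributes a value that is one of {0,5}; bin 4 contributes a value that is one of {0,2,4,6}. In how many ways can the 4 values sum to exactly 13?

The generating function for the choices is (1 + x + x² + x³ + x⁴ + x⁵)·(x² + x³ + x⁴)·(1 + x⁵)·(1 + x² + x⁴ + x⁶); the count is [x¹³].
(1 + x + x² + x³ + x⁴ + x⁵) has coefficients 1,1,1,1,1,1 for degrees 0…5.
(x² + x³ + x⁴) has coefficients 0,0,1,1,1,0,0,0,0,0,0,0,0,0 for degrees 0…13.
Multiplying by (1 + x⁵) gives running coefficients 0,0,1,1,1,0,0,1,1,1,0,0,0,0 for degrees 0…13.
Finally multiplying by (1 + x² + x⁴ + x⁶), the product of all factors after the first has coefficients 0,0,1,1,2,1,2,2,3,3,2,2,1,2 for degrees 0…13.
[x¹³] = 1·2 + 1·1 + 1·2 + 1·2 + 1·3 + 1·3 = 13.

13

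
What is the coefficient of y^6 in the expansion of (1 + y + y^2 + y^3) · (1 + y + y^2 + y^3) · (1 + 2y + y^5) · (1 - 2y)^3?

5

(1 + y + y^2 + y^3) has coefficients 1,1,1,1 for degrees 0…3.
(1 + y + y^2 + y^3) has coefficients 1,1,1,1,0,0,0 for degrees 0…6.
Multiplying by (1 + 2y + y^5) gives running coefficients 1,3,3,3,2,1,1 for degrees 0…6.
Finally multiplying by (1 - 2y)^3, the product of all factors after the first has coefficients 1,-3,-3,13,-4,1,-5 for degrees 0…6.
[y^6] = 1·(-5) + 1·1 + 1·(-4) + 1·13 = 5.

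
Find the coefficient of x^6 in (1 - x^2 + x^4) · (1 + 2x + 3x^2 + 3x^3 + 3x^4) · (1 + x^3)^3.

6

(1 - x^2 + x^4) has coefficients 1,0,-1,0,1 for degrees 0…4.
(1 + 2x + 3x^2 + 3x^3 + 3x^4) has coefficients 1,2,3,3,3,0,0 for degrees 0…6.
Finally multiplying by (1 + x^3)^3, the product of all factors after the first has coefficients 1,2,3,6,9,9,12 for degrees 0…6.
[x^6] = 1·12 − 1·9 + 1·3 = 6.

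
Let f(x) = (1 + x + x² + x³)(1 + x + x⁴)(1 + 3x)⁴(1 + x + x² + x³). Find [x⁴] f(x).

(1 + x + x² + x³) has coefficients 1,1,1,1 for degrees 0…3.
(1 + x + x⁴) has coefficients 1,1,0,0,1 for degrees 0…4.
Multiplying by (1 + 3x)⁴ gives running coefficients 1,13,66,162,190 for degrees 0…4.
Finally multiplying by (1 + x + x² + x³), the product of all factors after the first has coefficients 1,14,80,242,431 for degrees 0…4.
[x⁴] = 1·431 + 1·242 + 1·80 + 1·14 = 767.

767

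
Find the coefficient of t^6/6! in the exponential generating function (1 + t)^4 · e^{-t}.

The EGF product rule gives c_6 = Σ_{k_1+k_2=6} C(6; k_1,k_2) · ∏ g_i(k_i), where (1+t)^4 gives the falling factorial (4)_k; e^{-t} gives (-1)^k.
g_1(k) for k = 0…6: 1, 4, 12, 24, 24, 0, 0.
g_2(k) for k = 0…6: 1, -1, 1, -1, 1, -1, 1.
c_6 = Σ_k C(6,k)·g_1(k)·g_2(6−k) = 1·1·1 + 6·4·(-1) + 15·12·1 + 20·24·(-1) + 15·24·1 = 1 − 24 + 180 − 480 + 360 = 37.

37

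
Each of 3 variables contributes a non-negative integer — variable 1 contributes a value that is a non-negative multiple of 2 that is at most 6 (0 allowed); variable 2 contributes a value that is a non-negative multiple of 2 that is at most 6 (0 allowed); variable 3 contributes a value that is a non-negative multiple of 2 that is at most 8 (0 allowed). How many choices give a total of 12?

13

The generating function for the choices is (1 + t² + t⁴ + t⁶)·(1 + t² + t⁴ + t⁶)·(1 + t² + t⁴ + t⁶ + t⁸); the count is [t¹²].
(1 + t² + t⁴ + t⁶) has coefficients 1,0,1,0,1,0,1 for degrees 0…6.
(1 + t² + t⁴ + t⁶) has coefficients 1,0,1,0,1,0,1,0,0,0,0,0,0 for degrees 0…12.
Finally multiplying by (1 + t² + t⁴ + t⁶ + t⁸), the product of all factors after the first has coefficients 1,0,2,0,3,0,4,0,4,0,3,0,2 for degrees 0…12.
[t¹²] = 1·2 + 1·3 + 1·4 + 1·4 = 13.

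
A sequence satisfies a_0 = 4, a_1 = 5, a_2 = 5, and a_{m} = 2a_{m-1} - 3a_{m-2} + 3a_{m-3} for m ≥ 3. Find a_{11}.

The ordinary generating function has denominator 1 - 2z + 3z^2 - 3z^3.
Iterating the recurrence: a_0,…,a_{11} = 4, 5, 5, 7, 14, 22, 23, 22, 41, 85, 113, 94.

94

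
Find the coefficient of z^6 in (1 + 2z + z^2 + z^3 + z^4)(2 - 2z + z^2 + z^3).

(1 + 2z + z^2 + z^3 + z^4) has coefficients 1,2,1,1,1 for degrees 0…4.
(2 - 2z + z^2 + z^3) has coefficients 2,-2,1,1,0,0,0 for degrees 0…6.
[z^6] = 1·0 + 2·0 + 1·0 + 1·1 + 1·1 = 2.

2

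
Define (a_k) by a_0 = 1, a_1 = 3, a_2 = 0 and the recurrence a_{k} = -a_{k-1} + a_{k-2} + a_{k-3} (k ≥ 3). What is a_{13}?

9

The ordinary generating function has denominator 1 + z - z^2 - z^3.
Iterating the recurrence: a_0,…,a_{13} = 1, 3, 0, 4, -1, 5, -2, 6, -3, 7, -4, 8, -5, 9.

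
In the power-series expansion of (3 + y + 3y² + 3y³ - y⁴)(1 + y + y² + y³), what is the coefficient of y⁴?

(3 + y + 3y² + 3y³ - y⁴) has coefficients 3,1,3,3,-1 for degrees 0…4.
(1 + y + y² + y³) has coefficients 1,1,1,1,0 for degrees 0…4.
[y⁴] = 3·0 + 1·1 + 3·1 + 3·1 − 1·1 = 6.

6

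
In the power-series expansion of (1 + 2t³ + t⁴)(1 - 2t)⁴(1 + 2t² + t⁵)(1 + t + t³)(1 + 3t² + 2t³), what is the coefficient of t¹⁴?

(1 + 2t³ + t⁴) has coefficients 1,0,0,2,1 for degrees 0…4.
(1 - 2t)⁴ has coefficients 1,-8,24,-32,16,0,0,0,0,0,0,0,0,0,0 for degrees 0…14.
Multiplying by (1 + 2t² + t⁵) gives running coefficients 1,-8,26,-48,64,-63,24,24,-32,16,0,0,0,0,0 for degrees 0…14.
Multiplying by (1 + t + t³) gives running coefficients 1,-7,18,-21,8,27,-87,112,-71,8,40,-32,16,0,0 for degrees 0…14.
Finally multiplying by (1 + 3t² + 2t³), the product of all factors after the first has coefficients 1,-7,21,-40,48,0,-105,209,-278,170,51,-150,152,-16,-16 for degrees 0…14.
[t¹⁴] = 1·(-16) + 2·(-150) + 1·51 = -265.

-265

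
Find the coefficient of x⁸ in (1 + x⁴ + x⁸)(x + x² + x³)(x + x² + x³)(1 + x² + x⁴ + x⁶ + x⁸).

9

(1 + x⁴ + x⁸) has coefficients 1,0,0,0,1,0,0,0,1 for degrees 0…8.
(x + x² + x³) has coefficients 0,1,1,1,0,0,0,0,0 for degrees 0…8.
Multiplying by (x + x² + x³) gives running coefficients 0,0,1,2,3,2,1,0,0 for degrees 0…8.
Finally multiplying by (1 + x² + x⁴ + x⁶ + x⁸), the product of all factors after the first has coefficients 0,0,1,2,4,4,5,4,5 for degrees 0…8.
[x⁸] = 1·5 + 1·4 + 1·0 = 9.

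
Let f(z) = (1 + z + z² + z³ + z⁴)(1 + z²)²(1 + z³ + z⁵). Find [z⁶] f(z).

7

(1 + z + z² + z³ + z⁴) has coefficients 1,1,1,1,1 for degrees 0…4.
(1 + z²)² has coefficients 1,0,2,0,1,0,0 for degrees 0…6.
Finally multiplying by (1 + z³ + z⁵), the product of all factors after the first has coefficients 1,0,2,1,1,3,0 for degrees 0…6.
[z⁶] = 1·0 + 1·3 + 1·1 + 1·1 + 1·2 = 7.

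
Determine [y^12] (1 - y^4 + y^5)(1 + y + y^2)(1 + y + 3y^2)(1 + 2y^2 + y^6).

-3

(1 - y^4 + y^5) has coefficients 1,0,0,0,-1,1 for degrees 0…5.
(1 + y + y^2) has coefficients 1,1,1,0,0,0,0,0,0,0,0,0,0 for degrees 0…12.
Multiplying by (1 + y + 3y^2) gives running coefficients 1,2,5,4,3,0,0,0,0,0,0,0,0 for degrees 0…12.
Finally multiplying by (1 + 2y^2 + y^6), the product of all factors after the first has coefficients 1,2,7,8,13,8,7,2,5,4,3,0,0 for degrees 0…12.
[y^12] = 1·0 − 1·5 + 1·2 = -3.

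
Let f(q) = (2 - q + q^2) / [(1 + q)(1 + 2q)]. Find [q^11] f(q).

-11260

The denominator gives the recurrence a_n = −3a_(n−1) − 2a_(n−2) for n ≥ 3; the numerator fixes a_0 = 2, a_1 = -7, a_2 = 18.
Iterating: 2, -7, 18, -40, 84, -172, 348, -700, 1404, -2812, 5628, -11260, so a_11 = -11260.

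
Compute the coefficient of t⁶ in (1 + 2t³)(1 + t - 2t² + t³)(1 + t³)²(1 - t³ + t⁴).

(1 + 2t³) has coefficients 1,0,0,2 for degrees 0…3.
(1 + t - 2t² + t³) has coefficients 1,1,-2,1,0,0,0 for degrees 0…6.
Multiplying by (1 + t³)² gives running coefficients 1,1,-2,3,2,-4,3 for degrees 0…6.
Finally multiplying by (1 - t³ + t⁴), the product of all factors after the first has coefficients 1,1,-2,2,2,-1,-2 for degrees 0…6.
[t⁶] = 1·(-2) + 2·2 = 2.

2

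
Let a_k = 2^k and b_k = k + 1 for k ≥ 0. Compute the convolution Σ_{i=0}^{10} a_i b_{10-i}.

The convolution is the x^10 coefficient of A(x)B(x).
Σ = 1·11 + 2·10 + 4·9 + 8·8 + 16·7 + 32·6 + 64·5 + 128·4 + 256·3 + 512·2 + 1024·1 = 4083.

4083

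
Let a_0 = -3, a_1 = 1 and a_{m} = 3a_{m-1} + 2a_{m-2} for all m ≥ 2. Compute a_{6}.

-339

The ordinary generating function has denominator 1 - 3z - 2z^2.
Iterating the recurrence: a_0,…,a_{6} = -3, 1, -3, -7, -27, -95, -339.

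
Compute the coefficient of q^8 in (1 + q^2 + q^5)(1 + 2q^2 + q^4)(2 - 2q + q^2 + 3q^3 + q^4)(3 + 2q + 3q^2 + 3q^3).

(1 + q^2 + q^5) has coefficients 1,0,1,0,0,1 for degrees 0…5.
(1 + 2q^2 + q^4) has coefficients 1,0,2,0,1,0,0,0,0 for degrees 0…8.
Multiplying by (2 - 2q + q^2 + 3q^3 + q^4) gives running coefficients 2,-2,5,-1,5,4,3,3,1 for degrees 0…8.
Finally multiplying by (3 + 2q + 3q^2 + 3q^3), the product of all factors after the first has coefficients 6,-2,17,7,22,34,29,42,30 for degrees 0…8.
[q^8] = 1·30 + 1·29 + 1·7 = 66.

66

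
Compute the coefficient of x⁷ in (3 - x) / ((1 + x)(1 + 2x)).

-892

Partial fractions give a closed form: a_n = (-4)·(-1)^n + (7)·(-2)^n.
At n = 7: a_7 = -892.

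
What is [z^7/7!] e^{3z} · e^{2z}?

The EGF product rule gives c_7 = Σ_{k_1+k_2=7} C(7; k_1,k_2) · ∏ g_i(k_i), where e^{3z} gives (3)^k; e^{2z} gives (2)^k.
g_1(k) for k = 0…7: 1, 3, 9, 27, 81, 243, 729, 2187.
g_2(k) for k = 0…7: 1, 2, 4, 8, 16, 32, 64, 128.
c_7 = Σ_k C(7,k)·g_1(k)·g_2(7−k) = 1·1·128 + 7·3·64 + 21·9·32 + 35·27·16 + 35·81·8 + 21·243·4 + 7·729·2 + 1·2187·1 = 128 + 1344 + 6048 + 15120 + 22680 + 20412 + 10206 + 2187 = 78125.

78125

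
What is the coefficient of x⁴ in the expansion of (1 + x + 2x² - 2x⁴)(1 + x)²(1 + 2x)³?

114

(1 + x + 2x² - 2x⁴) has coefficients 1,1,2,0,-2 for degrees 0…4.
(1 + x)² has coefficients 1,2,1,0,0 for degrees 0…4.
Finally multiplying by (1 + 2x)³, the product of all factors after the first has coefficients 1,8,25,38,28 for degrees 0…4.
[x⁴] = 1·28 + 1·38 + 2·25 − 2·1 = 114.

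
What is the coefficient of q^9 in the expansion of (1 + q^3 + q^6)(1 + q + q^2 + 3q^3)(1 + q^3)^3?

(1 + q^3 + q^6) has coefficients 1,0,0,1,0,0,1 for degrees 0…6.
(1 + q + q^2 + 3q^3) has coefficients 1,1,1,3,0,0,0,0,0,0 for degrees 0…9.
Finally multiplying by (1 + q^3)^3, the product of all factors after the first has coefficients 1,1,1,6,3,3,12,3,3,10 for degrees 0…9.
[q^9] = 1·10 + 1·12 + 1·6 = 28.

28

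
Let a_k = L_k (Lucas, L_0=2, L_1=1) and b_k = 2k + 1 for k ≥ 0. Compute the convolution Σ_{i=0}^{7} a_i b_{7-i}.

299

The convolution is the t^7 coefficient of A(t)B(t).
Σ = 2·15 + 1·13 + 3·11 + 4·9 + 7·7 + 11·5 + 18·3 + 29·1 = 299.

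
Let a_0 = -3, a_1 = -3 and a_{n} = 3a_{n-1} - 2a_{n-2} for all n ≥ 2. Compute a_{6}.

-3

The ordinary generating function has denominator 1 - 3x + 2x^2.
Iterating the recurrence: a_0,…,a_{6} = -3, -3, -3, -3, -3, -3, -3.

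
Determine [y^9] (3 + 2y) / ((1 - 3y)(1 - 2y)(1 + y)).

159654

Partial fractions give a closed form: a_n = (33/4)·3^n + (-16/3)·2^n + (1/12)·(-1)^n.
At n = 9: a_9 = 159654.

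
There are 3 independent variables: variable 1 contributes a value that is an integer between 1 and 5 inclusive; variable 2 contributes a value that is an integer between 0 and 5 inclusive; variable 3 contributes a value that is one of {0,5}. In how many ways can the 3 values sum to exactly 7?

6

The generating function for the choices is (x + x² + x³ + x⁴ + x⁵)·(1 + x + x² + x³ + x⁴ + x⁵)·(1 + x⁵); the count is [x⁷].
(x + x² + x³ + x⁴ + x⁵) has coefficients 0,1,1,1,1,1 for degrees 0…5.
(1 + x + x² + x³ + x⁴ + x⁵) has coefficients 1,1,1,1,1,1,0,0 for degrees 0…7.
Finally multiplying by (1 + x⁵), the product of all factors after the first has coefficients 1,1,1,1,1,2,1,1 for degrees 0…7.
[x⁷] = 1·1 + 1·2 + 1·1 + 1·1 + 1·1 = 6.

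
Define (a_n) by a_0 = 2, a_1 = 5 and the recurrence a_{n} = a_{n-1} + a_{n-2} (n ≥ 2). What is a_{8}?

131

The ordinary generating function has denominator 1 - q - q^2.
Iterating the recurrence: a_0,…,a_{8} = 2, 5, 7, 12, 19, 31, 50, 81, 131.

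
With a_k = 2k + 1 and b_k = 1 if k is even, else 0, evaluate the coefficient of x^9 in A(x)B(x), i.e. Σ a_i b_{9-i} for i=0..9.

The convolution is the t^9 coefficient of A(t)B(t).
Σ = 1·0 + 3·1 + 5·0 + 7·1 + 9·0 + 11·1 + 13·0 + 15·1 + 17·0 + 19·1 = 55.

55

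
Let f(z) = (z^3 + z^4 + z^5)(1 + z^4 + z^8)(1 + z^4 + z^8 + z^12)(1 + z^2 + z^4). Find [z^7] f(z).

4

(z^3 + z^4 + z^5) has coefficients 0,0,0,1,1,1 for degrees 0…5.
(1 + z^4 + z^8) has coefficients 1,0,0,0,1,0,0,0 for degrees 0…7.
Multiplying by (1 + z^4 + z^8 + z^12) gives running coefficients 1,0,0,0,2,0,0,0 for degrees 0…7.
Finally multiplying by (1 + z^2 + z^4), the product of all factors after the first has coefficients 1,0,1,0,3,0,2,0 for degrees 0…7.
[z^7] = 1·3 + 1·0 + 1·1 = 4.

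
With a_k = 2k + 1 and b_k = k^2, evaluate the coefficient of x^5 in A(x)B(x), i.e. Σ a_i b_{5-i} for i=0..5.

The convolution is the t^5 coefficient of A(t)B(t).
Σ = 1·25 + 3·16 + 5·9 + 7·4 + 9·1 + 11·0 = 155.

155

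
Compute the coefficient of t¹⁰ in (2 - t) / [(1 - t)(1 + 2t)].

1707

Partial fractions give a closed form: a_n = (1/3)·1^n + (5/3)·(-2)^n.
At n = 10: a_10 = 1707.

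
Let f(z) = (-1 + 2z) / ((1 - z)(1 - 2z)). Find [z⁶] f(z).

-1

Partial fractions give a closed form: a_n = (-1)·1^n.
At n = 6: a_6 = -1.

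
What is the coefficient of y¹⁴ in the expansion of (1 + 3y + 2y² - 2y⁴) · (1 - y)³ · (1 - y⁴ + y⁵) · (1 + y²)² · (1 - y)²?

75

(1 + 3y + 2y² - 2y⁴) has coefficients 1,3,2,0,-2 for degrees 0…4.
(1 - y)³ has coefficients 1,-3,3,-1,0,0,0,0,0,0,0,0,0,0,0 for degrees 0…14.
Multiplying by (1 - y⁴ + y⁵) gives running coefficients 1,-3,3,-1,-1,4,-6,4,-1,0,0,0,0,0,0 for degrees 0…14.
Multiplying by (1 + y²)² gives running coefficients 1,-3,5,-7,6,-1,-5,11,-14,12,-8,4,-1,0,0 for degrees 0…14.
Finally multiplying by (1 - y)², the product of all factors after the first has coefficients 1,-5,12,-20,25,-20,3,20,-41,51,-46,32,-17,6,-1 for degrees 0…14.
[y¹⁴] = 1·(-1) + 3·6 + 2·(-17) − 2·(-46) = 75.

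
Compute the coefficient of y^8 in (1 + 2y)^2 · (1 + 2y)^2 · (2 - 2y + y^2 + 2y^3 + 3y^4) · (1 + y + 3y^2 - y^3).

560

(1 + 2y)^2 has coefficients 1,4,4 for degrees 0…2.
(1 + 2y)^2 has coefficients 1,4,4,0,0,0,0,0,0 for degrees 0…8.
Multiplying by (2 - 2y + y^2 + 2y^3 + 3y^4) gives running coefficients 2,6,1,-2,15,20,12,0,0 for degrees 0…8.
Finally multiplying by (1 + y + 3y^2 - y^3), the product of all factors after the first has coefficients 2,8,13,15,10,28,79,57,16 for degrees 0…8.
[y^8] = 1·16 + 4·57 + 4·79 = 560.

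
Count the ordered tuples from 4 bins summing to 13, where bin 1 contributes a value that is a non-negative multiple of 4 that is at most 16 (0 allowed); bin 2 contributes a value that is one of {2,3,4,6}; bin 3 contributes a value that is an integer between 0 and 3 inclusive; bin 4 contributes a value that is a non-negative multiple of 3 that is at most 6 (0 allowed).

12

The generating function for the choices is (1 + y⁴ + y⁸ + y¹² + y¹⁶)·(y² + y³ + y⁴ + y⁶)·(1 + y + y² + y³)·(1 + y³ + y⁶); the count is [y¹³].
(1 + y⁴ + y⁸ + y¹² + y¹⁶) has coefficients 1,0,0,0,1,0,0,0,1,0,0,0,1,0 for degrees 0…13.
(y² + y³ + y⁴ + y⁶) has coefficients 0,0,1,1,1,0,1,0,0,0,0,0,0,0 for degrees 0…13.
Multiplying by (1 + y + y² + y³) gives running coefficients 0,0,1,2,3,3,3,2,1,1,0,0,0,0 for degrees 0…13.
Finally multiplying by (1 + y³ + y⁶), the product of all factors after the first has coefficients 0,0,1,2,3,4,5,5,5,6,5,4,4,2 for degrees 0…13.
[y¹³] = 1·2 + 1·6 + 1·4 + 1·0 = 12.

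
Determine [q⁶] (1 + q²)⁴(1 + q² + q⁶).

11

(1 + q²)⁴ has coefficients 1,0,4,0,6,0,4 for degrees 0…6.
(1 + q² + q⁶) has coefficients 1,0,1,0,0,0,1 for degrees 0…6.
[q⁶] = 1·1 + 4·0 + 6·1 + 4·1 = 11.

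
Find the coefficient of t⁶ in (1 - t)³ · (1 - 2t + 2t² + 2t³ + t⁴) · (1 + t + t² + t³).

-6

(1 - t)³ has coefficients 1,-3,3,-1 for degrees 0…3.
(1 - 2t + 2t² + 2t³ + t⁴) has coefficients 1,-2,2,2,1,0,0 for degrees 0…6.
Finally multiplying by (1 + t + t² + t³), the product of all factors after the first has coefficients 1,-1,1,3,3,5,3 for degrees 0…6.
[t⁶] = 1·3 − 3·5 + 3·3 − 1·3 = -6.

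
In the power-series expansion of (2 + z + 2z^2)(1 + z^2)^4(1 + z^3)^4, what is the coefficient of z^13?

113

(2 + z + 2z^2) has coefficients 2,1,2 for degrees 0…2.
(1 + z^2)^4 has coefficients 1,0,4,0,6,0,4,0,1,0,0,0,0,0 for degrees 0…13.
Finally multiplying by (1 + z^3)^4, the product of all factors after the first has coefficients 1,0,4,4,6,16,10,24,25,20,36,20,25,24 for degrees 0…13.
[z^13] = 2·24 + 1·25 + 2·20 = 113.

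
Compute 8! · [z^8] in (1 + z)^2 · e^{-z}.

41

The EGF product rule gives c_8 = Σ_{k_1+k_2=8} C(8; k_1,k_2) · ∏ g_i(k_i), where (1+z)^2 gives the falling factorial (2)_k; e^{-z} gives (-1)^k.
g_1(k) for k = 0…8: 1, 2, 2, 0, 0, 0, 0, 0, 0.
g_2(k) for k = 0…8: 1, -1, 1, -1, 1, -1, 1, -1, 1.
c_8 = Σ_k C(8,k)·g_1(k)·g_2(8−k) = 1·1·1 + 8·2·(-1) + 28·2·1 = 1 − 16 + 56 = 41.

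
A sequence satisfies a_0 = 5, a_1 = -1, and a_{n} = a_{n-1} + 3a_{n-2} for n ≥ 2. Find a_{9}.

The ordinary generating function has denominator 1 - z - 3z^2.
Iterating the recurrence: a_0,…,a_{9} = 5, -1, 14, 11, 53, 86, 245, 503, 1238, 2747.

2747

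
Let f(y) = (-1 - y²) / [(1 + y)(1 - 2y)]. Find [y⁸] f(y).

-214

The denominator gives the recurrence a_n = a_(n−1) + 2a_(n−2) for n ≥ 3; the numerator fixes a_0 = -1, a_1 = -1, a_2 = -4.
Iterating: -1, -1, -4, -6, -14, -26, -54, -106, -214, so a_8 = -214.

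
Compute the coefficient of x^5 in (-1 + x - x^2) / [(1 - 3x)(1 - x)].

The denominator gives the recurrence a_n = 4a_(n−1) − 3a_(n−2) for n ≥ 3; the numerator fixes a_0 = -1, a_1 = -3, a_2 = -10.
Iterating: -1, -3, -10, -31, -94, -283, so a_5 = -283.

-283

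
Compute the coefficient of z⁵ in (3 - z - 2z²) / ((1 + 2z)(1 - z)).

-64

The denominator gives the recurrence a_n = −a_(n−1) + 2a_(n−2) for n ≥ 3; the numerator fixes a_0 = 3, a_1 = -4, a_2 = 8.
Iterating: 3, -4, 8, -16, 32, -64, so a_5 = -64.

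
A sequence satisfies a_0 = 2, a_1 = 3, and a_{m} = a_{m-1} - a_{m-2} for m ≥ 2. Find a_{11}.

-1

The ordinary generating function has denominator 1 - q + q^2.
Iterating the recurrence: a_0,…,a_{11} = 2, 3, 1, -2, -3, -1, 2, 3, 1, -2, -3, -1.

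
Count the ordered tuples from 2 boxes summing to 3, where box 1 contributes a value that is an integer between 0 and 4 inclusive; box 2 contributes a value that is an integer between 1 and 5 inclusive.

3

The generating function for the choices is (1 + x + x^2 + x^3 + x^4)·(x + x^2 + x^3 + x^4 + x^5); the count is [x^3].
(1 + x + x^2 + x^3 + x^4) has coefficients 1,1,1,1 for degrees 0…3.
(x + x^2 + x^3 + x^4 + x^5) has coefficients 0,1,1,1 for degrees 0…3.
[x^3] = 1·1 + 1·1 + 1·1 + 1·0 = 3.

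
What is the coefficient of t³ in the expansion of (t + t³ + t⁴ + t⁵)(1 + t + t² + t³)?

2

(t + t³ + t⁴ + t⁵) has coefficients 0,1,0,1 for degrees 0…3.
(1 + t + t² + t³) has coefficients 1,1,1,1 for degrees 0…3.
[t³] = 1·1 + 1·1 = 2.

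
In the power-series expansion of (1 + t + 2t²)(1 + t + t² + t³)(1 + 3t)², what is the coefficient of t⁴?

(1 + t + 2t²) has coefficients 1,1,2 for degrees 0…2.
(1 + t + t² + t³) has coefficients 1,1,1,1,0 for degrees 0…4.
Finally multiplying by (1 + 3t)², the product of all factors after the first has coefficients 1,7,16,16,15 for degrees 0…4.
[t⁴] = 1·15 + 1·16 + 2·16 = 63.

63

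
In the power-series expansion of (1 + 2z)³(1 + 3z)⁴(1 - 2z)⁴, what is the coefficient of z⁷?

1304

(1 + 2z)³ has coefficients 1,6,12,8 for degrees 0…3.
(1 + 3z)⁴ has coefficients 1,12,54,108,81,0,0,0 for degrees 0…7.
Finally multiplying by (1 - 2z)⁴, the product of all factors after the first has coefficients 1,4,-18,-68,145,408,-648,-864 for degrees 0…7.
[z⁷] = 1·(-864) + 6·(-648) + 12·408 + 8·145 = 1304.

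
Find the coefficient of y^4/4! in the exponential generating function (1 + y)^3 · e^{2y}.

The EGF product rule gives c_4 = Σ_{k_1+k_2=4} C(4; k_1,k_2) · ∏ g_i(k_i), where (1+y)^3 gives the falling factorial (3)_k; e^{2y} gives (2)^k.
g_1(k) for k = 0…4: 1, 3, 6, 6, 0.
g_2(k) for k = 0…4: 1, 2, 4, 8, 16.
c_4 = Σ_k C(4,k)·g_1(k)·g_2(4−k) = 1·1·16 + 4·3·8 + 6·6·4 + 4·6·2 = 16 + 96 + 144 + 48 = 304.

304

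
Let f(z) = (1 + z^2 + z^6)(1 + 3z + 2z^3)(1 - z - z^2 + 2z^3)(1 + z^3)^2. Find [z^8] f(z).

-5

(1 + z^2 + z^6) has coefficients 1,0,1,0,0,0,1 for degrees 0…6.
(1 + 3z + 2z^3) has coefficients 1,3,0,2,0,0,0,0,0 for degrees 0…8.
Multiplying by (1 - z - z^2 + 2z^3) gives running coefficients 1,2,-4,1,4,-2,4,0,0 for degrees 0…8.
Finally multiplying by (1 + z^3)^2, the product of all factors after the first has coefficients 1,2,-4,3,8,-10,7,10,-8 for degrees 0…8.
[z^8] = 1·(-8) + 1·7 + 1·(-4) = -5.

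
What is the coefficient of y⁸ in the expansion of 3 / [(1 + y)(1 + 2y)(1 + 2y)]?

The denominator gives the recurrence a_n = −5a_(n−1) − 8a_(n−2) − 4a_(n−3) for n ≥ 3; the numerator fixes a_0 = 3, a_1 = -15, a_2 = 51.
Iterating: 3, -15, 51, -147, 387, -963, 2307, -5379, 12291, so a_8 = 12291.

12291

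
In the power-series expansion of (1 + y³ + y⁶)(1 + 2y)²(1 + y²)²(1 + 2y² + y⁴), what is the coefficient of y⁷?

42

(1 + y³ + y⁶) has coefficients 1,0,0,1,0,0,1 for degrees 0…6.
(1 + 2y)² has coefficients 1,4,4,0,0,0,0,0 for degrees 0…7.
Multiplying by (1 + y²)² gives running coefficients 1,4,6,8,9,4,4,0 for degrees 0…7.
Finally multiplying by (1 + 2y² + y⁴), the product of all factors after the first has coefficients 1,4,8,16,22,24,28,16 for degrees 0…7.
[y⁷] = 1·16 + 1·22 + 1·4 = 42.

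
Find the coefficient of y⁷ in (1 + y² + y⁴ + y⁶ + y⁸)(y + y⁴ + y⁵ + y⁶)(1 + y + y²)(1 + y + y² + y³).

(1 + y² + y⁴ + y⁶ + y⁸) has coefficients 1,0,1,0,1,0,1,0 for degrees 0…7.
(y + y⁴ + y⁵ + y⁶) has coefficients 0,1,0,0,1,1,1,0 for degrees 0…7.
Multiplying by (1 + y + y²) gives running coefficients 0,1,1,1,1,2,3,2 for degrees 0…7.
Finally multiplying by (1 + y + y² + y³), the product of all factors after the first has coefficients 0,1,2,3,4,5,7,8 for degrees 0…7.
[y⁷] = 1·8 + 1·5 + 1·3 + 1·1 = 17.

17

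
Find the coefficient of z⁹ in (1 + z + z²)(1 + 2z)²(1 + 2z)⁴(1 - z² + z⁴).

336

(1 + z + z²) has coefficients 1,1,1 for degrees 0…2.
(1 + 2z)² has coefficients 1,4,4,0,0,0,0,0,0,0 for degrees 0…9.
Multiplying by (1 + 2z)⁴ gives running coefficients 1,12,60,160,240,192,64,0,0,0 for degrees 0…9.
Finally multiplying by (1 - z² + z⁴), the product of all factors after the first has coefficients 1,12,59,148,181,44,-116,-32,176,192 for degrees 0…9.
[z⁹] = 1·192 + 1·176 + 1·(-32) = 336.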